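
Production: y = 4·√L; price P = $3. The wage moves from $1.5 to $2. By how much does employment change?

ΔL = -7

From P·MP_L = w with MP_L = 2·L^(-1/2), the labor demand is L(w) = (6/w)^(2).
At w = 1.5: L = 16. At w = 2: L = 9.
ΔL = 9 − 16 = -7.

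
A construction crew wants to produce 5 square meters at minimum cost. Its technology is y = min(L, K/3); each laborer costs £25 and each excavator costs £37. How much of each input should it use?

With a fixed-proportions technology, the cost-minimizing bundle uses no slack in either input: L = K/3 = y.
So L = 5 and K = 3·5 = 15.

L* = 5, K* = 15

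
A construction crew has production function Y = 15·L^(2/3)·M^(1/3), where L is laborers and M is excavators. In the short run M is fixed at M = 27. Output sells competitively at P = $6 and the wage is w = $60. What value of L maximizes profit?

L* = 27

With M = 27, MP_L = (2/3)·15·L^(-1/3)·27^(1/3) = 30·L^(-1/3).
Profit maximization for a price taker requires P·MP_L = w: 6·30·L^(-1/3) = 60.
So L^(-1/3) = 1/3, which gives L = 27.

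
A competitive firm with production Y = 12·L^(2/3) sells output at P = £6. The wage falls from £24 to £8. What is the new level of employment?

From P·MP_L = w with MP_L = 8·L^(-1/3), the labor demand is L(w) = (48/w)^(3).
At w = 24: L = 8. At w = 8: L = 216.

L* = 216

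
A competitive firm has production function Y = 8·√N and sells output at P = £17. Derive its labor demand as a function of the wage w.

N(w) = 4624/w²

MP_N = (1/2)·8·N^(-1/2) = 4·N^(-1/2).
Setting P·MP_N = w: 68·N^(-1/2) = w.
Solving for N: N^(-1/2) = w/68, so N = (68/w)^(2).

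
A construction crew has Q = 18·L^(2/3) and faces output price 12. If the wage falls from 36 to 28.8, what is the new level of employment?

L* = 125

From P·MP_L = w with MP_L = 12·L^(-1/3), the labor demand is L(w) = (144/w)^(3).
At w = 36: L = 64. At w = 28.8: L = 125.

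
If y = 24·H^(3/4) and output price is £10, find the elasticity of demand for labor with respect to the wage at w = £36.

MP_H = (3/4)·24·H^(-1/4), so P·MP_H = w gives 180·H^(-1/4) = w.
Solving, H(w) = (180/w)^(4). This is a constant-elasticity form: H ∝ w^(−4), so ε = −4.

ε = -4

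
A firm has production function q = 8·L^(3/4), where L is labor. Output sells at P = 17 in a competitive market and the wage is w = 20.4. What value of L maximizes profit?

L* = 625

MP_L = (3/4)·8·L^(-1/4) = 6·L^(-1/4).
Profit maximization for a price taker requires P·MP_L = w: 17·6·L^(-1/4) = 20.4.
So L^(-1/4) = 0.2, which gives L = 625.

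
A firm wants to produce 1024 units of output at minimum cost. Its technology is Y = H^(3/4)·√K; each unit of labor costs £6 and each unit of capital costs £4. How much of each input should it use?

H* = 256, K* = 256

Cost minimization requires the marginal rate of technical substitution to equal the input-price ratio: MP_H/MP_K = w/r.
Here MP_H/MP_K = (3/4)·(K/H)/(1/2) = 1.5·(K/H). Setting this equal to 6/4 = 1.5 gives K = H.
Substituting into Y = 1024: H^(3/4)·(H)^(1/2) = 1024.
Solving, H = 256 and K = 256.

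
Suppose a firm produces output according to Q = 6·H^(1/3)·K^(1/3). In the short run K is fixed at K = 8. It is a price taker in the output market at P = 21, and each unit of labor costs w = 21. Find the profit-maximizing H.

With K = 8, MP_H = (1/3)·6·H^(-2/3)·8^(1/3) = 4·H^(-2/3).
Profit maximization for a price taker requires P·MP_H = w: 21·4·H^(-2/3) = 21.
So H^(-2/3) = 0.25, which gives H = 8.

H* = 8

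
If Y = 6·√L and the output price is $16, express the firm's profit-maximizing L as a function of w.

MP_L = (1/2)·6·L^(-1/2) = 3·L^(-1/2).
Setting P·MP_L = w: 48·L^(-1/2) = w.
Solving for L: L^(-1/2) = w/48, so L = (48/w)^(2).

L(w) = 2304/w²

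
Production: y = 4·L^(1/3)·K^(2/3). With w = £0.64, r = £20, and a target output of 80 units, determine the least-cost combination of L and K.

L* = 125, K* = 8

Cost minimization requires the marginal rate of technical substitution to equal the input-price ratio: MP_L/MP_K = w/r.
Here MP_L/MP_K = (1/3)·(K/L)/(2/3) = 0.5·(K/L). Setting this equal to 0.64/20 = 0.032 gives K = 0.064L.
Substituting into y = 80: 4·L^(1/3)·(0.064L)^(2/3) = 80.
Solving, L = 125 and K = 8.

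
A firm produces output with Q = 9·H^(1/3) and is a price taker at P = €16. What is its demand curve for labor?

MP_H = (1/3)·9·H^(-2/3) = 3·H^(-2/3).
Setting P·MP_H = w: 48·H^(-2/3) = w.
Solving for H: H^(-2/3) = w/48, so H = (48/w)^(3/2).

H(w) = (48/w)^(3/2)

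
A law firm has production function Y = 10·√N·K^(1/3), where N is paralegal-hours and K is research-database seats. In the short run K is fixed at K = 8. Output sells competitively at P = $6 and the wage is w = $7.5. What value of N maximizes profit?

With K = 8, MP_N = (1/2)·10·N^(-1/2)·8^(1/3) = 10·N^(-1/2).
Profit maximization for a price taker requires P·MP_N = w: 6·10·N^(-1/2) = 7.5.
So N^(-1/2) = 0.125, which gives N = 64.

N* = 64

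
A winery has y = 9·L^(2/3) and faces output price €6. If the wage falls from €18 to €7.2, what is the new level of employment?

L* = 125

From P·MP_L = w with MP_L = 6·L^(-1/3), the labor demand is L(w) = (36/w)^(3).
At w = 18: L = 8. At w = 7.2: L = 125.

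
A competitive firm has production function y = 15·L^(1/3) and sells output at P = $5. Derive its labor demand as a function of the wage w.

L(w) = (25/w)^(3/2)

MP_L = (1/3)·15·L^(-2/3) = 5·L^(-2/3).
Setting P·MP_L = w: 25·L^(-2/3) = w.
Solving for L: L^(-2/3) = w/25, so L = (25/w)^(3/2).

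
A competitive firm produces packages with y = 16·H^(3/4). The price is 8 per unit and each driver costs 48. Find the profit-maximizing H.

H* = 16

MP_H = (3/4)·16·H^(-1/4) = 12·H^(-1/4).
Profit maximization for a price taker requires P·MP_H = w: 8·12·H^(-1/4) = 48.
So H^(-1/4) = 0.5, which gives H = 16.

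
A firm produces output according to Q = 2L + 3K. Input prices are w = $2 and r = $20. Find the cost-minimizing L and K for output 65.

The inputs are perfect substitutes, so the firm uses whichever has the lower cost per unit of output.
Cost per unit of output via L is w/2 = 1; via K it is r/3 = 20/3. L is cheaper.
Producing Q = 65 with L alone: L = 32.5, K = 0.

L* = 32.5, K* = 0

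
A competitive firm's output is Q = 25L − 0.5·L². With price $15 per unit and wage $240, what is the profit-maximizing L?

L* = 9

The marginal product of L is MP_L = 25 − L.
A price-taking firm hires until the value of the marginal product equals the wage: P·MP_L = w, so 15·(25 − L) = 240.
Then 25 − L = 16, giving L = 9.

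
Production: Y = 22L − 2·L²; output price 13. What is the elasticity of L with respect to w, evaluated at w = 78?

From P·MP_L = w with MP_L = 22 − 4L, labor demand is L(w) = (22 − w/13)/4.
dL/dw = −1/(52) = -1/52.
At w = 78, L = 4, so ε = (dL/dw)·(w/L) = (-1/52)·(78/4) = -0.375.

ε = -0.375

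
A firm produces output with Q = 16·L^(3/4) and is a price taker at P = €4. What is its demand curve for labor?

MP_L = (3/4)·16·L^(-1/4) = 12·L^(-1/4).
Setting P·MP_L = w: 48·L^(-1/4) = w.
Solving for L: L^(-1/4) = w/48, so L = (48/w)^(4).

L(w) = 5308416/w^(4)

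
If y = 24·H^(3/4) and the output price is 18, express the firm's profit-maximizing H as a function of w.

MP_H = (3/4)·24·H^(-1/4) = 18·H^(-1/4).
Setting P·MP_H = w: 324·H^(-1/4) = w.
Solving for H: H^(-1/4) = w/324, so H = (324/w)^(4).

H(w) = (324/w)^(4)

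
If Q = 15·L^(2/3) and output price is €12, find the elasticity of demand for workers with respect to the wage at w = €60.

MP_L = (2/3)·15·L^(-1/3), so P·MP_L = w gives 120·L^(-1/3) = w.
Solving, L(w) = (120/w)^(3). This is a constant-elasticity form: L ∝ w^(−3), so ε = −3.

ε = -3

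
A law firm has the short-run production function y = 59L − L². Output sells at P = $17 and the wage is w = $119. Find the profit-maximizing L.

L* = 26

The marginal product of L is MP_L = 59 − 2L.
A price-taking firm hires until the value of the marginal product equals the wage: P·MP_L = w, so 17·(59 − 2L) = 119.
Then 59 − 2L = 7, giving L = 26.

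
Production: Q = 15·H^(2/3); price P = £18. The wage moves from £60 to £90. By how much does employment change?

From P·MP_H = w with MP_H = 10·H^(-1/3), the labor demand is H(w) = (180/w)^(3).
At w = 60: H = 27. At w = 90: H = 8.
ΔH = 8 − 27 = -19.

ΔH = -19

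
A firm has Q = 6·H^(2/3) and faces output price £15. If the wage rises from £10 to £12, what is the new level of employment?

H* = 125

From P·MP_H = w with MP_H = 4·H^(-1/3), the labor demand is H(w) = (60/w)^(3).
At w = 10: H = 216. At w = 12: H = 125.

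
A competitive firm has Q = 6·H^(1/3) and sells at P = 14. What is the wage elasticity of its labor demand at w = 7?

MP_H = (1/3)·6·H^(-2/3), so P·MP_H = w gives 28·H^(-2/3) = w.
Solving, H(w) = (28/w)^(3/2). This is a constant-elasticity form: H ∝ w^(−3/2), so ε = −3/2.

ε = -1.5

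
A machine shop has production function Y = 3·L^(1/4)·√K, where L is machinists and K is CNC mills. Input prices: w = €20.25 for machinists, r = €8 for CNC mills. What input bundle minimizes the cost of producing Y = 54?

Cost minimization requires the marginal rate of technical substitution to equal the input-price ratio: MP_L/MP_K = w/r.
Here MP_L/MP_K = (1/4)·(K/L)/(1/2) = 0.5·(K/L). Setting this equal to 20.25/8 = 2.53125 gives K = 5.0625L.
Substituting into Y = 54: 3·L^(1/4)·(5.0625L)^(1/2) = 54.
Solving, L = 16 and K = 81.

L* = 16, K* = 81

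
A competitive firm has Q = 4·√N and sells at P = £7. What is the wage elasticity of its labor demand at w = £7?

ε = -2

MP_N = (1/2)·4·N^(-1/2), so P·MP_N = w gives 14·N^(-1/2) = w.
Solving, N(w) = (14/w)^(2). This is a constant-elasticity form: N ∝ w^(−2), so ε = −2.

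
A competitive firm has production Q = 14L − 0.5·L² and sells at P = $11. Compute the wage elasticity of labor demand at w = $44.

From P·MP_L = w with MP_L = 14 − L, labor demand is L(w) = 14 − w/11.
dL/dw = −1/(11) = -1/11.
At w = 44, L = 10, so ε = (dL/dw)·(w/L) = (-1/11)·(44/10) = -0.4.

ε = -0.4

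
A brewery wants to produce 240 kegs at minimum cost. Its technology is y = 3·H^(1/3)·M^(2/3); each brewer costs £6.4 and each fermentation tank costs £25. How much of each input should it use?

H* = 125, M* = 64

Cost minimization requires the marginal rate of technical substitution to equal the input-price ratio: MP_H/MP_M = w/r.
Here MP_H/MP_M = (1/3)·(M/H)/(2/3) = 0.5·(M/H). Setting this equal to 6.4/25 = 0.256 gives M = 0.512H.
Substituting into y = 240: 3·H^(1/3)·(0.512H)^(2/3) = 240.
Solving, H = 125 and M = 64.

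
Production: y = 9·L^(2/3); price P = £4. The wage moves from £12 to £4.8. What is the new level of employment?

L* = 125

From P·MP_L = w with MP_L = 6·L^(-1/3), the labor demand is L(w) = (24/w)^(3).
At w = 12: L = 8. At w = 4.8: L = 125.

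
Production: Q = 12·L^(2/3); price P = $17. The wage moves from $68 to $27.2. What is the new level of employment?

From P·MP_L = w with MP_L = 8·L^(-1/3), the labor demand is L(w) = (136/w)^(3).
At w = 68: L = 8. At w = 27.2: L = 125.

L* = 125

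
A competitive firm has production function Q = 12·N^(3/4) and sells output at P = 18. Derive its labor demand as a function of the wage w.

MP_N = (3/4)·12·N^(-1/4) = 9·N^(-1/4).
Setting P·MP_N = w: 162·N^(-1/4) = w.
Solving for N: N^(-1/4) = w/162, so N = (162/w)^(4).

N(w) = (162/w)^(4)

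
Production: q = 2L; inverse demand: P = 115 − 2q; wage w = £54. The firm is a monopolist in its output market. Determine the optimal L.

Marginal revenue from the inverse demand is MR = 115 − 4q.
The marginal product is MP_L = 2.
A monopolist hires until marginal revenue product equals the wage: MR·MP_L = w.
(115 − 8L)·2 = 54, so L = 11.

L* = 11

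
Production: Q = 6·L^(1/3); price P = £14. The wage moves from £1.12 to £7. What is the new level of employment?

L* = 8

From P·MP_L = w with MP_L = 2·L^(-2/3), the labor demand is L(w) = (28/w)^(3/2).
At w = 1.12: L = 125. At w = 7: L = 8.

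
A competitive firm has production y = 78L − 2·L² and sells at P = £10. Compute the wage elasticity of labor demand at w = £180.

ε = -0.3

From P·MP_L = w with MP_L = 78 − 4L, labor demand is L(w) = (78 − w/10)/4.
dL/dw = −1/(40) = -0.025.
At w = 180, L = 15, so ε = (dL/dw)·(w/L) = (-0.025)·(180/15) = -0.3.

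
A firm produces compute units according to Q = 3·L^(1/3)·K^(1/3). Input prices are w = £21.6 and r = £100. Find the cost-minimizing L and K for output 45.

Cost minimization requires the marginal rate of technical substitution to equal the input-price ratio: MP_L/MP_K = w/r.
Here MP_L/MP_K = (1/3)·(K/L)/(1/3) = (K/L). Setting this equal to 21.6/100 = 0.216 gives K = 0.216L.
Substituting into Q = 45: 3·L^(1/3)·(0.216L)^(1/3) = 45.
Solving, L = 125 and K = 27.

L* = 125, K* = 27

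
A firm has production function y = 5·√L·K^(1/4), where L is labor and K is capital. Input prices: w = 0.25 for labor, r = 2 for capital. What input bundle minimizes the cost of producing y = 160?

L* = 256, K* = 16

Cost minimization requires the marginal rate of technical substitution to equal the input-price ratio: MP_L/MP_K = w/r.
Here MP_L/MP_K = (1/2)·(K/L)/(1/4) = 2·(K/L). Setting this equal to 0.25/2 = 0.125 gives K = 0.0625L.
Substituting into y = 160: 5·L^(1/2)·(0.0625L)^(1/4) = 160.
Solving, L = 256 and K = 16.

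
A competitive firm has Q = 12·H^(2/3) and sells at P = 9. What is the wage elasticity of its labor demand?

MP_H = (2/3)·12·H^(-1/3), so P·MP_H = w gives 72·H^(-1/3) = w.
Solving, H(w) = (72/w)^(3). This is a constant-elasticity form: H ∝ w^(−3), so ε = −3.

ε = -3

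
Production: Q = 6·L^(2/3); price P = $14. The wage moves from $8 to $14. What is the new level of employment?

From P·MP_L = w with MP_L = 4·L^(-1/3), the labor demand is L(w) = (56/w)^(3).
At w = 8: L = 343. At w = 14: L = 64.

L* = 64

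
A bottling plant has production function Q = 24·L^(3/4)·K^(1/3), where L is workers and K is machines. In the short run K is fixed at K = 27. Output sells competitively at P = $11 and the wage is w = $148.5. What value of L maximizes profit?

With K = 27, MP_L = (3/4)·24·L^(-1/4)·27^(1/3) = 54·L^(-1/4).
Profit maximization for a price taker requires P·MP_L = w: 11·54·L^(-1/4) = 148.5.
So L^(-1/4) = 0.25, which gives L = 256.

L* = 256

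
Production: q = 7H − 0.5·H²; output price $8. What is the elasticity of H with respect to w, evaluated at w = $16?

ε = -0.4

From P·MP_H = w with MP_H = 7 − H, labor demand is H(w) = 7 − w/8.
dH/dw = −1/(8) = -0.125.
At w = 16, H = 5, so ε = (dH/dw)·(w/H) = (-0.125)·(16/5) = -0.4.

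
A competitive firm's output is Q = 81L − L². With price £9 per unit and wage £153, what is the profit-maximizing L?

The marginal product of L is MP_L = 81 − 2L.
A price-taking firm hires until the value of the marginal product equals the wage: P·MP_L = w, so 9·(81 − 2L) = 153.
Then 81 − 2L = 17, giving L = 32.

L* = 32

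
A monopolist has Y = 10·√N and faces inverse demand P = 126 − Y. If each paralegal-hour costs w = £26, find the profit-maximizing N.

N* = 25

Marginal revenue from the inverse demand is MR = 126 − 2Y.
The marginal product is MP_N = 5·N^(-1/2).
A monopolist hires until marginal revenue product equals the wage: MR·MP_N = w.
At N, Y = 10·√N. Substituting and solving: (126 − 20·√N)·5·N^(-1/2) = 26 gives N = 25.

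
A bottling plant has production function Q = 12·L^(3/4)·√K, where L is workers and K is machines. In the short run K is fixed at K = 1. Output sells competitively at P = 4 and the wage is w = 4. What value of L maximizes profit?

With K = 1, MP_L = (3/4)·12·L^(-1/4)·1^(1/2) = 9·L^(-1/4).
Profit maximization for a price taker requires P·MP_L = w: 4·9·L^(-1/4) = 4.
So L^(-1/4) = 1/9, which gives L = 6561.

L* = 6561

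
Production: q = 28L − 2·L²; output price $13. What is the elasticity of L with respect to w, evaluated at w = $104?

From P·MP_L = w with MP_L = 28 − 4L, labor demand is L(w) = (28 − w/13)/4.
dL/dw = −1/(52) = -1/52.
At w = 104, L = 5, so ε = (dL/dw)·(w/L) = (-1/52)·(104/5) = -0.4.

ε = -0.4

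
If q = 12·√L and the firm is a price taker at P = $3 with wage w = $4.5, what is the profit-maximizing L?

L* = 16

MP_L = (1/2)·12·L^(-1/2) = 6·L^(-1/2).
Profit maximization for a price taker requires P·MP_L = w: 3·6·L^(-1/2) = 4.5.
So L^(-1/2) = 0.25, which gives L = 16.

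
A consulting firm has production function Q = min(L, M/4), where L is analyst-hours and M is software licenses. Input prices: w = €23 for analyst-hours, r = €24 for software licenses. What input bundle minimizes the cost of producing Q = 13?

With a fixed-proportions technology, the cost-minimizing bundle uses no slack in either input: L = M/4 = Q.
So L = 13 and M = 4·13 = 52.

L* = 13, M* = 52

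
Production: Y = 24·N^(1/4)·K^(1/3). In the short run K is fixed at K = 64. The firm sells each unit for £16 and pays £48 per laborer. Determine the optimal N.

N* = 16

With K = 64, MP_N = (1/4)·24·N^(-3/4)·64^(1/3) = 24·N^(-3/4).
Profit maximization for a price taker requires P·MP_N = w: 16·24·N^(-3/4) = 48.
So N^(-3/4) = 0.125, which gives N = 16.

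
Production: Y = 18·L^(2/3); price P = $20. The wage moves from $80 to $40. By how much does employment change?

ΔL = 189

From P·MP_L = w with MP_L = 12·L^(-1/3), the labor demand is L(w) = (240/w)^(3).
At w = 80: L = 27. At w = 40: L = 216.
ΔL = 216 − 27 = 189.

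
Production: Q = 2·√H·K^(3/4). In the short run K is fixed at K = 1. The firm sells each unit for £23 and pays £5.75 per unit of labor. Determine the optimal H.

H* = 16

With K = 1, MP_H = (1/2)·2·H^(-1/2)·1^(3/4) = H^(-1/2).
Profit maximization for a price taker requires P·MP_H = w: 23·H^(-1/2) = 5.75.
So H^(-1/2) = 0.25, which gives H = 16.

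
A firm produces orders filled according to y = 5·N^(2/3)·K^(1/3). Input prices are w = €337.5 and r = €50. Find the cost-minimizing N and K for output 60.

Cost minimization requires the marginal rate of technical substitution to equal the input-price ratio: MP_N/MP_K = w/r.
Here MP_N/MP_K = (2/3)·(K/N)/(1/3) = 2·(K/N). Setting this equal to 337.5/50 = 6.75 gives K = 3.375N.
Substituting into y = 60: 5·N^(2/3)·(3.375N)^(1/3) = 60.
Solving, N = 8 and K = 27.

N* = 8, K* = 27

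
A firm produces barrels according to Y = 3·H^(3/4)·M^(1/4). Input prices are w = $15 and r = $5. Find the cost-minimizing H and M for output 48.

H* = 16, M* = 16

Cost minimization requires the marginal rate of technical substitution to equal the input-price ratio: MP_H/MP_M = w/r.
Here MP_H/MP_M = (3/4)·(M/H)/(1/4) = 3·(M/H). Setting this equal to 15/5 = 3 gives M = H.
Substituting into Y = 48: 3·H^(3/4)·(H)^(1/4) = 48.
Solving, H = 16 and M = 16.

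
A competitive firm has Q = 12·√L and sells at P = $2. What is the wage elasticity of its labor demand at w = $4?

MP_L = (1/2)·12·L^(-1/2), so P·MP_L = w gives 12·L^(-1/2) = w.
Solving, L(w) = (12/w)^(2). This is a constant-elasticity form: L ∝ w^(−2), so ε = −2.

ε = -2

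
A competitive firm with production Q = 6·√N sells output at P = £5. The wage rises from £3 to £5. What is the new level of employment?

From P·MP_N = w with MP_N = 3·N^(-1/2), the labor demand is N(w) = (15/w)^(2).
At w = 3: N = 25. At w = 5: N = 9.

N* = 9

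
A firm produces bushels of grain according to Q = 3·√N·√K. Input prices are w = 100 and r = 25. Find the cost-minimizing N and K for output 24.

N* = 4, K* = 16

Cost minimization requires the marginal rate of technical substitution to equal the input-price ratio: MP_N/MP_K = w/r.
Here MP_N/MP_K = (1/2)·(K/N)/(1/2) = (K/N). Setting this equal to 100/25 = 4 gives K = 4N.
Substituting into Q = 24: 3·N^(1/2)·(4N)^(1/2) = 24.
Solving, N = 4 and K = 16.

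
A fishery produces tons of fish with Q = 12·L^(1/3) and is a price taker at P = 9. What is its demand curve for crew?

L(w) = (36/w)^(3/2)

MP_L = (1/3)·12·L^(-2/3) = 4·L^(-2/3).
Setting P·MP_L = w: 36·L^(-2/3) = w.
Solving for L: L^(-2/3) = w/36, so L = (36/w)^(3/2).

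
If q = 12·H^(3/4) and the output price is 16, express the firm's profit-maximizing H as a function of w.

H(w) = (144/w)^(4)

MP_H = (3/4)·12·H^(-1/4) = 9·H^(-1/4).
Setting P·MP_H = w: 144·H^(-1/4) = w.
Solving for H: H^(-1/4) = w/144, so H = (144/w)^(4).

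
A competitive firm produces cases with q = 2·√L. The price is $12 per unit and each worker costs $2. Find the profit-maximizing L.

MP_L = (1/2)·2·L^(-1/2) = L^(-1/2).
Profit maximization for a price taker requires P·MP_L = w: 12·L^(-1/2) = 2.
So L^(-1/2) = 1/6, which gives L = 36.

L* = 36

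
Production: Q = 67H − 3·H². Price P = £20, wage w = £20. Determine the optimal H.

H* = 11

The marginal product of H is MP_H = 67 − 6H.
A price-taking firm hires until the value of the marginal product equals the wage: P·MP_H = w, so 20·(67 − 6H) = 20.
Then 67 − 6H = 1, giving H = 11.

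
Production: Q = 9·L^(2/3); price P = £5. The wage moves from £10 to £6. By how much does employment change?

ΔL = 98

From P·MP_L = w with MP_L = 6·L^(-1/3), the labor demand is L(w) = (30/w)^(3).
At w = 10: L = 27. At w = 6: L = 125.
ΔL = 125 − 27 = 98.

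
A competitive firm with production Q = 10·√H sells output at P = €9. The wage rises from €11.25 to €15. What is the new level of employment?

H* = 9

From P·MP_H = w with MP_H = 5·H^(-1/2), the labor demand is H(w) = (45/w)^(2).
At w = 11.25: H = 16. At w = 15: H = 9.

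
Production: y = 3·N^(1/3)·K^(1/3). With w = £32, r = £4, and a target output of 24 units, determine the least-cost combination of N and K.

N* = 8, K* = 64

Cost minimization requires the marginal rate of technical substitution to equal the input-price ratio: MP_N/MP_K = w/r.
Here MP_N/MP_K = (1/3)·(K/N)/(1/3) = (K/N). Setting this equal to 32/4 = 8 gives K = 8N.
Substituting into y = 24: 3·N^(1/3)·(8N)^(1/3) = 24.
Solving, N = 8 and K = 64.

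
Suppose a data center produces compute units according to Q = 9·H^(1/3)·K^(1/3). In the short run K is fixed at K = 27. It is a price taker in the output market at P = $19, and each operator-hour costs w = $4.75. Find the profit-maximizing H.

H* = 216

With K = 27, MP_H = (1/3)·9·H^(-2/3)·27^(1/3) = 9·H^(-2/3).
Profit maximization for a price taker requires P·MP_H = w: 19·9·H^(-2/3) = 4.75.
So H^(-2/3) = 1/36, which gives H = 216.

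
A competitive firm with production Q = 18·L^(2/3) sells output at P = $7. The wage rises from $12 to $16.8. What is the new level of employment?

L* = 125

From P·MP_L = w with MP_L = 12·L^(-1/3), the labor demand is L(w) = (84/w)^(3).
At w = 12: L = 343. At w = 16.8: L = 125.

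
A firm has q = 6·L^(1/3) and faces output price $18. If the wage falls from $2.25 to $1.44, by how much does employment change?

From P·MP_L = w with MP_L = 2·L^(-2/3), the labor demand is L(w) = (36/w)^(3/2).
At w = 2.25: L = 64. At w = 1.44: L = 125.
ΔL = 125 − 64 = 61.

ΔL = 61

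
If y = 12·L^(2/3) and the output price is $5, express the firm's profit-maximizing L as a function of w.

MP_L = (2/3)·12·L^(-1/3) = 8·L^(-1/3).
Setting P·MP_L = w: 40·L^(-1/3) = w.
Solving for L: L^(-1/3) = w/40, so L = (40/w)^(3).

L(w) = 64000/w³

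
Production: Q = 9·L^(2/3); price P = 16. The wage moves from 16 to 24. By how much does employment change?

From P·MP_L = w with MP_L = 6·L^(-1/3), the labor demand is L(w) = (96/w)^(3).
At w = 16: L = 216. At w = 24: L = 64.
ΔL = 64 − 216 = -152.

ΔL = -152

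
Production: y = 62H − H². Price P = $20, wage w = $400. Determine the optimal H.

The marginal product of H is MP_H = 62 − 2H.
A price-taking firm hires until the value of the marginal product equals the wage: P·MP_H = w, so 20·(62 − 2H) = 400.
Then 62 − 2H = 20, giving H = 21.

H* = 21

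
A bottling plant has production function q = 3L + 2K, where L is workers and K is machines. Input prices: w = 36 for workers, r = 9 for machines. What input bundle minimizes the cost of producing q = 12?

The inputs are perfect substitutes, so the firm uses whichever has the lower cost per unit of output.
Cost per unit of output via L is w/3 = 12; via K it is r/2 = 4.5. K is cheaper.
Producing q = 12 with K alone: L = 0, K = 6.

L* = 0, K* = 6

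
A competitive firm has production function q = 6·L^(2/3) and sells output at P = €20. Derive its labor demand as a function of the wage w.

MP_L = (2/3)·6·L^(-1/3) = 4·L^(-1/3).
Setting P·MP_L = w: 80·L^(-1/3) = w.
Solving for L: L^(-1/3) = w/80, so L = (80/w)^(3).

L(w) = 512000/w³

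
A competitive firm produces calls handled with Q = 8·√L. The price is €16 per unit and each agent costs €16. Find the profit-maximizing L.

MP_L = (1/2)·8·L^(-1/2) = 4·L^(-1/2).
Profit maximization for a price taker requires P·MP_L = w: 16·4·L^(-1/2) = 16.
So L^(-1/2) = 0.25, which gives L = 16.

L* = 16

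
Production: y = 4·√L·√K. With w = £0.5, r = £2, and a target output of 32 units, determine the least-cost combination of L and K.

Cost minimization requires the marginal rate of technical substitution to equal the input-price ratio: MP_L/MP_K = w/r.
Here MP_L/MP_K = (1/2)·(K/L)/(1/2) = (K/L). Setting this equal to 0.5/2 = 0.25 gives K = 0.25L.
Substituting into y = 32: 4·L^(1/2)·(0.25L)^(1/2) = 32.
Solving, L = 16 and K = 4.

L* = 16, K* = 4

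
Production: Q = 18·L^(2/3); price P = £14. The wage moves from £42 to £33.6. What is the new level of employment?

L* = 125

From P·MP_L = w with MP_L = 12·L^(-1/3), the labor demand is L(w) = (168/w)^(3).
At w = 42: L = 64. At w = 33.6: L = 125.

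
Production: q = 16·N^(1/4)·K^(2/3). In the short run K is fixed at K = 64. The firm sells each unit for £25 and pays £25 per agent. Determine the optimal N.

With K = 64, MP_N = (1/4)·16·N^(-3/4)·64^(2/3) = 64·N^(-3/4).
Profit maximization for a price taker requires P·MP_N = w: 25·64·N^(-3/4) = 25.
So N^(-3/4) = 0.015625, which gives N = 256.

N* = 256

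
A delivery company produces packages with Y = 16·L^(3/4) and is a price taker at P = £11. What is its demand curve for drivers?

MP_L = (3/4)·16·L^(-1/4) = 12·L^(-1/4).
Setting P·MP_L = w: 132·L^(-1/4) = w.
Solving for L: L^(-1/4) = w/132, so L = (132/w)^(4).

L(w) = (132/w)^(4)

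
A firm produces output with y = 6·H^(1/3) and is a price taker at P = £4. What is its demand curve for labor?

H(w) = (8/w)^(3/2)

MP_H = (1/3)·6·H^(-2/3) = 2·H^(-2/3).
Setting P·MP_H = w: 8·H^(-2/3) = w.
Solving for H: H^(-2/3) = w/8, so H = (8/w)^(3/2).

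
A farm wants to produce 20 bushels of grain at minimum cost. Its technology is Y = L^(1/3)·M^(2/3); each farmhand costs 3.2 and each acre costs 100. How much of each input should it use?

Cost minimization requires the marginal rate of technical substitution to equal the input-price ratio: MP_L/MP_M = w/r.
Here MP_L/MP_M = (1/3)·(M/L)/(2/3) = 0.5·(M/L). Setting this equal to 3.2/100 = 0.032 gives M = 0.064L.
Substituting into Y = 20: L^(1/3)·(0.064L)^(2/3) = 20.
Solving, L = 125 and M = 8.

L* = 125, M* = 8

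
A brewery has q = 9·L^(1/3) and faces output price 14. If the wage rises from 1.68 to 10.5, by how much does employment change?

ΔL = -117

From P·MP_L = w with MP_L = 3·L^(-2/3), the labor demand is L(w) = (42/w)^(3/2).
At w = 1.68: L = 125. At w = 10.5: L = 8.
ΔL = 8 − 125 = -117.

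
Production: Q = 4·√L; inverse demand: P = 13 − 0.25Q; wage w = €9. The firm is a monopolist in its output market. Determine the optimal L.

L* = 4

Marginal revenue from the inverse demand is MR = 13 − 0.5Q.
The marginal product is MP_L = 2·L^(-1/2).
A monopolist hires until marginal revenue product equals the wage: MR·MP_L = w.
At L, Q = 4·√L. Substituting and solving: (13 − 2·√L)·2·L^(-1/2) = 9 gives L = 4.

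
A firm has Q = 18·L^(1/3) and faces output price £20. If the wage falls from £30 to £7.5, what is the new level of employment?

From P·MP_L = w with MP_L = 6·L^(-2/3), the labor demand is L(w) = (120/w)^(3/2).
At w = 30: L = 8. At w = 7.5: L = 64.

L* = 64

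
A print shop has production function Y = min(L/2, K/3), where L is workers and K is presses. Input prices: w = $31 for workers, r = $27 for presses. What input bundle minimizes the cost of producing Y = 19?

L* = 38, K* = 57

With a fixed-proportions technology, the cost-minimizing bundle uses no slack in either input: L/2 = K/3 = Y.
So L = 2·19 = 38 and K = 3·19 = 57.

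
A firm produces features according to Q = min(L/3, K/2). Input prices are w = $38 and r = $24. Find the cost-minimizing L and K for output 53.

L* = 159, K* = 106

With a fixed-proportions technology, the cost-minimizing bundle uses no slack in either input: L/3 = K/2 = Q.
So L = 3·53 = 159 and K = 2·53 = 106.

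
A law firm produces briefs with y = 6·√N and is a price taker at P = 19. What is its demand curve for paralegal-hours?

MP_N = (1/2)·6·N^(-1/2) = 3·N^(-1/2).
Setting P·MP_N = w: 57·N^(-1/2) = w.
Solving for N: N^(-1/2) = w/57, so N = (57/w)^(2).

N(w) = 3249/w²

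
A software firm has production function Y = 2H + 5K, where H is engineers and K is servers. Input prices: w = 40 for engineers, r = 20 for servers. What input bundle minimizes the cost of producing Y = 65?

H* = 0, K* = 13

The inputs are perfect substitutes, so the firm uses whichever has the lower cost per unit of output.
Cost per unit of output via H is w/2 = 20; via K it is r/5 = 4. K is cheaper.
Producing Y = 65 with K alone: H = 0, K = 13.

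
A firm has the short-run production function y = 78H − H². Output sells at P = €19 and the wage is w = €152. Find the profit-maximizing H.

H* = 35

The marginal product of H is MP_H = 78 − 2H.
A price-taking firm hires until the value of the marginal product equals the wage: P·MP_H = w, so 19·(78 − 2H) = 152.
Then 78 − 2H = 8, giving H = 35.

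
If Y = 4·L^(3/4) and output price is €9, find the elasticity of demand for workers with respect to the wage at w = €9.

MP_L = (3/4)·4·L^(-1/4), so P·MP_L = w gives 27·L^(-1/4) = w.
Solving, L(w) = (27/w)^(4). This is a constant-elasticity form: L ∝ w^(−4), so ε = −4.

ε = -4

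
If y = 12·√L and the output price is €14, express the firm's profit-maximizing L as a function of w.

MP_L = (1/2)·12·L^(-1/2) = 6·L^(-1/2).
Setting P·MP_L = w: 84·L^(-1/2) = w.
Solving for L: L^(-1/2) = w/84, so L = (84/w)^(2).

L(w) = 7056/w²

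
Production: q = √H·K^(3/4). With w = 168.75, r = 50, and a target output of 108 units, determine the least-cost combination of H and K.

H* = 16, K* = 81

Cost minimization requires the marginal rate of technical substitution to equal the input-price ratio: MP_H/MP_K = w/r.
Here MP_H/MP_K = (1/2)·(K/H)/(3/4) = (2/3)·(K/H). Setting this equal to 168.75/50 = 3.375 gives K = 5.0625H.
Substituting into q = 108: H^(1/2)·(5.0625H)^(3/4) = 108.
Solving, H = 16 and K = 81.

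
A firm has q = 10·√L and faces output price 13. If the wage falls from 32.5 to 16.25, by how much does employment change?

ΔL = 12

From P·MP_L = w with MP_L = 5·L^(-1/2), the labor demand is L(w) = (65/w)^(2).
At w = 32.5: L = 4. At w = 16.25: L = 16.
ΔL = 16 − 4 = 12.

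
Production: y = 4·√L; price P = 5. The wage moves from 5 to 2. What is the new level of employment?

From P·MP_L = w with MP_L = 2·L^(-1/2), the labor demand is L(w) = (10/w)^(2).
At w = 5: L = 4. At w = 2: L = 25.

L* = 25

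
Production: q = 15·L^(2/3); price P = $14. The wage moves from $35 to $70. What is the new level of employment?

From P·MP_L = w with MP_L = 10·L^(-1/3), the labor demand is L(w) = (140/w)^(3).
At w = 35: L = 64. At w = 70: L = 8.

L* = 8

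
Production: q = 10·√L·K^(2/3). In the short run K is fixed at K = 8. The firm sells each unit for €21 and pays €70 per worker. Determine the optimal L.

With K = 8, MP_L = (1/2)·10·L^(-1/2)·8^(2/3) = 20·L^(-1/2).
Profit maximization for a price taker requires P·MP_L = w: 21·20·L^(-1/2) = 70.
So L^(-1/2) = 1/6, which gives L = 36.

L* = 36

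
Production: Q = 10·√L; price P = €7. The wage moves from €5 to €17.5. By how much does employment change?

From P·MP_L = w with MP_L = 5·L^(-1/2), the labor demand is L(w) = (35/w)^(2).
At w = 5: L = 49. At w = 17.5: L = 4.
ΔL = 4 − 49 = -45.

ΔL = -45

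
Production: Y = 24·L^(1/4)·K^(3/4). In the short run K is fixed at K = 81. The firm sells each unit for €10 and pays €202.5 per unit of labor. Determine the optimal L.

L* = 16

With K = 81, MP_L = (1/4)·24·L^(-3/4)·81^(3/4) = 162·L^(-3/4).
Profit maximization for a price taker requires P·MP_L = w: 10·162·L^(-3/4) = 202.5.
So L^(-3/4) = 0.125, which gives L = 16.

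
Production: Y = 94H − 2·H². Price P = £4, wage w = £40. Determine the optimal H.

H* = 21

The marginal product of H is MP_H = 94 − 4H.
A price-taking firm hires until the value of the marginal product equals the wage: P·MP_H = w, so 4·(94 − 4H) = 40.
Then 94 − 4H = 10, giving H = 21.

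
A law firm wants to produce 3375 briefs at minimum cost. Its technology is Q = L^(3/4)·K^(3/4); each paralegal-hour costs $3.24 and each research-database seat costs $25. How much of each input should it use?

Cost minimization requires the marginal rate of technical substitution to equal the input-price ratio: MP_L/MP_K = w/r.
Here MP_L/MP_K = (3/4)·(K/L)/(3/4) = (K/L). Setting this equal to 3.24/25 = 0.1296 gives K = 0.1296L.
Substituting into Q = 3375: L^(3/4)·(0.1296L)^(3/4) = 3375.
Solving, L = 625 and K = 81.

L* = 625, K* = 81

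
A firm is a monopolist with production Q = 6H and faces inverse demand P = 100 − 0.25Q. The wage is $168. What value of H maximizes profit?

Marginal revenue from the inverse demand is MR = 100 − 0.5Q.
The marginal product is MP_H = 6.
A monopolist hires until marginal revenue product equals the wage: MR·MP_H = w.
(100 − 3H)·6 = 168, so H = 24.

H* = 24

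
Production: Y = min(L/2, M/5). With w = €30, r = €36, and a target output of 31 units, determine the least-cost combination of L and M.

L* = 62, M* = 155

With a fixed-proportions technology, the cost-minimizing bundle uses no slack in either input: L/2 = M/5 = Y.
So L = 2·31 = 62 and M = 5·31 = 155.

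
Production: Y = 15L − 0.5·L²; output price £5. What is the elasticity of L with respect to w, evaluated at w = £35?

ε = -0.875

From P·MP_L = w with MP_L = 15 − L, labor demand is L(w) = 15 − w/5.
dL/dw = −1/(5) = -0.2.
At w = 35, L = 8, so ε = (dL/dw)·(w/L) = (-0.2)·(35/8) = -0.875.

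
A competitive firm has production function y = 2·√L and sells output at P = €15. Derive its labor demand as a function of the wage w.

MP_L = (1/2)·2·L^(-1/2) = L^(-1/2).
Setting P·MP_L = w: 15·L^(-1/2) = w.
Solving for L: L^(-1/2) = w/15, so L = (15/w)^(2).

L(w) = 225/w²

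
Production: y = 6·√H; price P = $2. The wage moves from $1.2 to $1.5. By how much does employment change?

ΔH = -9

From P·MP_H = w with MP_H = 3·H^(-1/2), the labor demand is H(w) = (6/w)^(2).
At w = 1.2: H = 25. At w = 1.5: H = 16.
ΔH = 16 − 25 = -9.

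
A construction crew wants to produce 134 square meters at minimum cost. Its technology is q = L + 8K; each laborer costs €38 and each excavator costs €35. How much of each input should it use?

L* = 0, K* = 16.75

The inputs are perfect substitutes, so the firm uses whichever has the lower cost per unit of output.
Cost per unit of output via L is 38; via K it is 4.375. K is cheaper.
Producing q = 134 with K alone: L = 0, K = 16.75.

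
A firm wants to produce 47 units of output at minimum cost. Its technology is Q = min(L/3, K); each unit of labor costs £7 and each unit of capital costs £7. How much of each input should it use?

With a fixed-proportions technology, the cost-minimizing bundle uses no slack in either input: L/3 = K = Q.
So L = 3·47 = 141 and K = 47.

L* = 141, K* = 47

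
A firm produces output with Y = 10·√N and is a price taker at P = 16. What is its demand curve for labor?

MP_N = (1/2)·10·N^(-1/2) = 5·N^(-1/2).
Setting P·MP_N = w: 80·N^(-1/2) = w.
Solving for N: N^(-1/2) = w/80, so N = (80/w)^(2).

N(w) = 6400/w²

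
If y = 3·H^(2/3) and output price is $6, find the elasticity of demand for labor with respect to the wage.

ε = -3

MP_H = (2/3)·3·H^(-1/3), so P·MP_H = w gives 12·H^(-1/3) = w.
Solving, H(w) = (12/w)^(3). This is a constant-elasticity form: H ∝ w^(−3), so ε = −3.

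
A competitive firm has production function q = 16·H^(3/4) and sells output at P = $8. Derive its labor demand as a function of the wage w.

H(w) = (96/w)^(4)

MP_H = (3/4)·16·H^(-1/4) = 12·H^(-1/4).
Setting P·MP_H = w: 96·H^(-1/4) = w.
Solving for H: H^(-1/4) = w/96, so H = (96/w)^(4).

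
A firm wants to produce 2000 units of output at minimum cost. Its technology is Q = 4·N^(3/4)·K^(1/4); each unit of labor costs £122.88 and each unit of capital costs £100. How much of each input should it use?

N* = 625, K* = 256

Cost minimization requires the marginal rate of technical substitution to equal the input-price ratio: MP_N/MP_K = w/r.
Here MP_N/MP_K = (3/4)·(K/N)/(1/4) = 3·(K/N). Setting this equal to 122.88/100 = 1.2288 gives K = 0.4096N.
Substituting into Q = 2000: 4·N^(3/4)·(0.4096N)^(1/4) = 2000.
Solving, N = 625 and K = 256.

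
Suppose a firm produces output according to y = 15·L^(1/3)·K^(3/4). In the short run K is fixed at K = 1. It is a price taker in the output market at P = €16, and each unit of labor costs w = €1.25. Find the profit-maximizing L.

With K = 1, MP_L = (1/3)·15·L^(-2/3)·1^(3/4) = 5·L^(-2/3).
Profit maximization for a price taker requires P·MP_L = w: 16·5·L^(-2/3) = 1.25.
So L^(-2/3) = 0.015625, which gives L = 512.

L* = 512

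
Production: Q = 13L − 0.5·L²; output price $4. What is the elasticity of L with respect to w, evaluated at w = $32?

ε = -1.6

From P·MP_L = w with MP_L = 13 − L, labor demand is L(w) = 13 − w/4.
dL/dw = −1/(4) = -0.25.
At w = 32, L = 5, so ε = (dL/dw)·(w/L) = (-0.25)·(32/5) = -1.6.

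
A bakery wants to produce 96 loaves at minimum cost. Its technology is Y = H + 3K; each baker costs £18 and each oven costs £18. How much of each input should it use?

The inputs are perfect substitutes, so the firm uses whichever has the lower cost per unit of output.
Cost per unit of output via H is 18; via K it is 6. K is cheaper.
Producing Y = 96 with K alone: H = 0, K = 32.

H* = 0, K* = 32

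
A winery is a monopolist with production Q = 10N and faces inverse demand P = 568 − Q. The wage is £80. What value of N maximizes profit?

Marginal revenue from the inverse demand is MR = 568 − 2Q.
The marginal product is MP_N = 10.
A monopolist hires until marginal revenue product equals the wage: MR·MP_N = w.
(568 − 20N)·10 = 80, so N = 28.

N* = 28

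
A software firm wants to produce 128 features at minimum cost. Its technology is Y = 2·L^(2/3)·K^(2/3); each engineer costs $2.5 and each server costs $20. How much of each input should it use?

L* = 64, K* = 8

Cost minimization requires the marginal rate of technical substitution to equal the input-price ratio: MP_L/MP_K = w/r.
Here MP_L/MP_K = (2/3)·(K/L)/(2/3) = (K/L). Setting this equal to 2.5/20 = 0.125 gives K = 0.125L.
Substituting into Y = 128: 2·L^(2/3)·(0.125L)^(2/3) = 128.
Solving, L = 64 and K = 8.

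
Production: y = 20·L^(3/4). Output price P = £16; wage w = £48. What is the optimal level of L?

L* = 625

MP_L = (3/4)·20·L^(-1/4) = 15·L^(-1/4).
Profit maximization for a price taker requires P·MP_L = w: 16·15·L^(-1/4) = 48.
So L^(-1/4) = 0.2, which gives L = 625.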